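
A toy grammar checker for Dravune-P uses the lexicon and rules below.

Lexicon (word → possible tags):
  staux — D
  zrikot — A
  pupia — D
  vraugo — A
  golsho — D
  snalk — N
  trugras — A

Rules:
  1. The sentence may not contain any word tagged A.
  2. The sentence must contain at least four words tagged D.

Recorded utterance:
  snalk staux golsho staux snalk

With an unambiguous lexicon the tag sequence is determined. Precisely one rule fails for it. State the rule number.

Fixed tagging: N D D D N.
Applying the rules: R1 ok, R2 fails.
Only rule 2 fails.

2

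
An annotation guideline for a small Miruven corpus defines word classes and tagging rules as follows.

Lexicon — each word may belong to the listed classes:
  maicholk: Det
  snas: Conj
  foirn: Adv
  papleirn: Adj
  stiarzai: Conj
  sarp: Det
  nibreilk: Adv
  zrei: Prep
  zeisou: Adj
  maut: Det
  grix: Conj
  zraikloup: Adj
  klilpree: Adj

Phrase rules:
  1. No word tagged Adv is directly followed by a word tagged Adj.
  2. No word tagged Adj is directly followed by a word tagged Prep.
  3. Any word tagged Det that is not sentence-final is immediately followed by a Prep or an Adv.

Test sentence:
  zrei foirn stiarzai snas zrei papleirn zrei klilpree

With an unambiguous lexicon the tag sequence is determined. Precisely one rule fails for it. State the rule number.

2

Fixed tagging: Prep Adv Conj Conj Prep Adj Prep Adj.
Applying the rules: R1 ✓, R2 ✗, R3 ✓.
Only rule 2 fails.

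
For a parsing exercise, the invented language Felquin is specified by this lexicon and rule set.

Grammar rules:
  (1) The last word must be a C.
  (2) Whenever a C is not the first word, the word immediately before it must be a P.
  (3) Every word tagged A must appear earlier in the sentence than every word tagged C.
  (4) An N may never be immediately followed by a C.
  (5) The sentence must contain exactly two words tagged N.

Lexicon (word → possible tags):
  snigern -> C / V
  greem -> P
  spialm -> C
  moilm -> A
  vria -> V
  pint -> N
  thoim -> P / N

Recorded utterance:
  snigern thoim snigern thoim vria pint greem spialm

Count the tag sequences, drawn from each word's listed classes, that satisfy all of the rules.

6

Candidates per position — 1:snigern {C,V}; 2:thoim {P,N}; 3:snigern {C,V}; 4:thoim {P,N}; 5:vria {V}; 6:pint {N}; 7:greem {P}; 8:spialm {C}.
There are 16 candidate sequences in total.
Checking each against the rules leaves 6 sequences.
Count = 6.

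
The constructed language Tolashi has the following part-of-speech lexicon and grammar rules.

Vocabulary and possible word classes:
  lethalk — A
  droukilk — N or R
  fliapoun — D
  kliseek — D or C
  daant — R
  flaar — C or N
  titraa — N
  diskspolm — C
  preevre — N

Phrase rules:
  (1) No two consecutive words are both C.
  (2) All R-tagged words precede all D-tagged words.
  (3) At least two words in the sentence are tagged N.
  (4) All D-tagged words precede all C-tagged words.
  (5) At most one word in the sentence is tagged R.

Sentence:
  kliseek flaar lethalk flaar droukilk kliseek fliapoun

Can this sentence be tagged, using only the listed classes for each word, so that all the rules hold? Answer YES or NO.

YES

Candidates per position — 1:kliseek {D,C}; 2:flaar {C,N}; 3:lethalk {A}; 4:flaar {C,N}; 5:droukilk {N,R}; 6:kliseek {D,C}; 7:fliapoun {D}.
One satisfying assignment: D N A N N D D.
Rule-by-rule: rule 1 satisfied; rule 2 satisfied; rule 3 satisfied; rule 4 satisfied; rule 5 satisfied.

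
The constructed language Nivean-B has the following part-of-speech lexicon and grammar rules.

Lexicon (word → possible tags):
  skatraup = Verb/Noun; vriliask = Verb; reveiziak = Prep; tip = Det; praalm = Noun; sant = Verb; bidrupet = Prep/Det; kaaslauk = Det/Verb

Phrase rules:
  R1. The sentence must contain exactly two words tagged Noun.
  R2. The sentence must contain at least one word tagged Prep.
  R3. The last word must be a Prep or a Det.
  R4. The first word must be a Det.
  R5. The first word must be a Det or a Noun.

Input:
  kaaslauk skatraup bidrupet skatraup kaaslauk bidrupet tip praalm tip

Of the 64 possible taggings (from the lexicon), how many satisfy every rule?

12

Candidates per position — 1:kaaslauk {Det,Verb}; 2:skatraup {Verb,Noun}; 3:bidrupet {Prep,Det}; 4:skatraup {Verb,Noun}; 5:kaaslauk {Det,Verb}; 6:bidrupet {Prep,Det}; 7:tip {Det}; 8:praalm {Noun}; 9:tip {Det}.
There are 64 candidate sequences in total.
Checking each against the rules leaves 12 sequences.
Count = 12.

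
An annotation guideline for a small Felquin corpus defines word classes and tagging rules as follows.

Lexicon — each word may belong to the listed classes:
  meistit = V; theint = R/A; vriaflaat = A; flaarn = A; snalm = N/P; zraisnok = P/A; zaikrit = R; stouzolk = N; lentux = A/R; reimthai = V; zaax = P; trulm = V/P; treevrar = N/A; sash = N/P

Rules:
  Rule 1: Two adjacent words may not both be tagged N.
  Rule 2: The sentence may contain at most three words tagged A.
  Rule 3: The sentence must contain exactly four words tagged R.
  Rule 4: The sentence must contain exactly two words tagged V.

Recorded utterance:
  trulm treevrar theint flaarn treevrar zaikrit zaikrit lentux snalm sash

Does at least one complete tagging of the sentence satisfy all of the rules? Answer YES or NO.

Candidates per position — 1:trulm {V,P}; 2:treevrar {N,A}; 3:theint {R,A}; 4:flaarn {A}; 5:treevrar {N,A}; 6:zaikrit {R}; 7:zaikrit {R}; 8:lentux {A,R}; 9:snalm {N,P}; 10:sash {N,P}.
Rule 4 cannot be satisfied by any choice of tags from the lexicon.
So there is no consistent tagging.

NO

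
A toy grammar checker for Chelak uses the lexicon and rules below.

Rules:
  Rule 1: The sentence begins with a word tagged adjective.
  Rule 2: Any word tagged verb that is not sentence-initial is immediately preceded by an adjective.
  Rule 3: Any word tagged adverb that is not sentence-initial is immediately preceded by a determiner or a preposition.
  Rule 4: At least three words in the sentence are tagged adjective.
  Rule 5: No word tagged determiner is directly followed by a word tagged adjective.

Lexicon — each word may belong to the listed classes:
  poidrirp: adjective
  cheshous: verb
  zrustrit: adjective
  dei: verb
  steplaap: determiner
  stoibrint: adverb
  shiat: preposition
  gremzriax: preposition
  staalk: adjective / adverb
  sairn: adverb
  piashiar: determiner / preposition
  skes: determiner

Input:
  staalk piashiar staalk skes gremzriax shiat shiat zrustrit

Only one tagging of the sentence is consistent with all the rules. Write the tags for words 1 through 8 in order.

adjective preposition adjective determiner preposition preposition preposition adjective

Candidates per position — 1:staalk {adjective,adverb}; 2:piashiar {determiner,preposition}; 3:staalk {adjective,adverb}; 4:skes {determiner}; 5:gremzriax {preposition}; 6:shiat {preposition}; 7:shiat {preposition}; 8:zrustrit {adjective}.
Position 1: adverb is ruled out by rule 1; that leaves adjective.
Position 3: adverb is ruled out by rule 4; that leaves adjective.
Position 2: determiner is ruled out by rule 5; that leaves preposition.
That leaves exactly one tagging: adjective preposition adjective determiner preposition preposition preposition adjective.
Rule-by-rule: rule 1 ok; rule 2 ok; rule 3 ok; rule 4 ok; rule 5 ok.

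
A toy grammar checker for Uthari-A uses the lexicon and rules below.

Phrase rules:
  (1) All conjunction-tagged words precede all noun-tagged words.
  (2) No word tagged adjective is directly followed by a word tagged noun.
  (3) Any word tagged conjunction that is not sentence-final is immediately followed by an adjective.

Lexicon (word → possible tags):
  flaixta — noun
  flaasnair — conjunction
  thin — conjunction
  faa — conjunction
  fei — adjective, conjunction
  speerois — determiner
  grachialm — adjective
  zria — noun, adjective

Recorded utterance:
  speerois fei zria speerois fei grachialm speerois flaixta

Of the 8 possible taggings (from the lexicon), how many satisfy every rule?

Candidates per position — 1:speerois {determiner}; 2:fei {adjective,conjunction}; 3:zria {noun,adjective}; 4:speerois {determiner}; 5:fei {adjective,conjunction}; 6:grachialm {adjective}; 7:speerois {determiner}; 8:flaixta {noun}.
There are 8 candidate sequences in total.
The sequences that satisfy every rule: determiner adjective adjective determiner adjective adjective determiner noun; determiner adjective adjective determiner conjunction adjective determiner noun; determiner conjunction adjective determiner adjective adjective determiner noun; determiner conjunction adjective determiner conjunction adjective determiner noun.
Count = 4.

4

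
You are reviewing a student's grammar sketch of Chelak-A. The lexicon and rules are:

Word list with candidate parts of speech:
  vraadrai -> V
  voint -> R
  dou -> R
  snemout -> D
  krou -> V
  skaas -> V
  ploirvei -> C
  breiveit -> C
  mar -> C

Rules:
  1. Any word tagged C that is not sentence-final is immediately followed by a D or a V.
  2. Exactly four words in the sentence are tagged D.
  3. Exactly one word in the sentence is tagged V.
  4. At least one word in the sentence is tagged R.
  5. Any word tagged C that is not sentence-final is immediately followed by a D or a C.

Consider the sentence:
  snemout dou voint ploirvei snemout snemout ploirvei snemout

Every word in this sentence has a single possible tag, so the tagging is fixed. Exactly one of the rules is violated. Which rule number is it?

Fixed tagging: D R R C D D C D.
Applying the rules: R1 holds, R2 holds, R3 violated, R4 holds, R5 holds.
Only rule 3 fails.

3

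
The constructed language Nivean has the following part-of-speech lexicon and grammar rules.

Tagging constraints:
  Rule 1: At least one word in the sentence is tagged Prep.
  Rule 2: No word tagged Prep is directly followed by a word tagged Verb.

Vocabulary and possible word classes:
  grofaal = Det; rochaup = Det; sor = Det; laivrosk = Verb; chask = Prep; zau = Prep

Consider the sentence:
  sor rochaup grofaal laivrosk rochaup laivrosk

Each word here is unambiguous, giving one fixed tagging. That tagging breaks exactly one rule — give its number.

Fixed tagging: Det Det Det Verb Det Verb.
Applying the rules: R1 fails, R2 ok.
Only rule 1 fails.

1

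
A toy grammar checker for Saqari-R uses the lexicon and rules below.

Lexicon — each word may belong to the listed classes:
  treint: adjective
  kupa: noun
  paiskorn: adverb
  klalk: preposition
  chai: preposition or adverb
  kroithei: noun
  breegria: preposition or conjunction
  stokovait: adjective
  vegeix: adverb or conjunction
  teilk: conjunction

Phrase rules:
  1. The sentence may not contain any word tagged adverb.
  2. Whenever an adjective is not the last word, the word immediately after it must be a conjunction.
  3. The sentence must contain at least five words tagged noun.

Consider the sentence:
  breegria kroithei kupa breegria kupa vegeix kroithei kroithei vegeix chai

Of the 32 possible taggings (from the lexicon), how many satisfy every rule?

4

Candidates per position — 1:breegria {preposition,conjunction}; 2:kroithei {noun}; 3:kupa {noun}; 4:breegria {preposition,conjunction}; 5:kupa {noun}; 6:vegeix {adverb,conjunction}; 7:kroithei {noun}; 8:kroithei {noun}; 9:vegeix {adverb,conjunction}; 10:chai {preposition,adverb}.
There are 32 candidate sequences in total.
The sequences that satisfy every rule: preposition noun noun preposition noun conjunction noun noun conjunction preposition; preposition noun noun conjunction noun conjunction noun noun conjunction preposition; conjunction noun noun preposition noun conjunction noun noun conjunction preposition; conjunction noun noun conjunction noun conjunction noun noun conjunction preposition.
Count = 4.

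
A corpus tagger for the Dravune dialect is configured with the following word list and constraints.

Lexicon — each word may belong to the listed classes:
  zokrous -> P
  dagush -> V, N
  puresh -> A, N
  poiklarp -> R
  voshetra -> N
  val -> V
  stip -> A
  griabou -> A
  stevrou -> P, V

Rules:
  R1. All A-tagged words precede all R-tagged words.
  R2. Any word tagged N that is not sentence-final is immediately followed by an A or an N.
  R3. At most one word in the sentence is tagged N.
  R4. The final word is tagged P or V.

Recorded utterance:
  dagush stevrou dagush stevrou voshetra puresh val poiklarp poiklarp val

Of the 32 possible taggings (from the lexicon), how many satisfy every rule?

4

Candidates per position — 1:dagush {V,N}; 2:stevrou {P,V}; 3:dagush {V,N}; 4:stevrou {P,V}; 5:voshetra {N}; 6:puresh {A,N}; 7:val {V}; 8:poiklarp {R}; 9:poiklarp {R}; 10:val {V}.
There are 32 candidate sequences in total.
The sequences that satisfy every rule: V P V P N A V R R V; V P V V N A V R R V; V V V P N A V R R V; V V V V N A V R R V.
Count = 4.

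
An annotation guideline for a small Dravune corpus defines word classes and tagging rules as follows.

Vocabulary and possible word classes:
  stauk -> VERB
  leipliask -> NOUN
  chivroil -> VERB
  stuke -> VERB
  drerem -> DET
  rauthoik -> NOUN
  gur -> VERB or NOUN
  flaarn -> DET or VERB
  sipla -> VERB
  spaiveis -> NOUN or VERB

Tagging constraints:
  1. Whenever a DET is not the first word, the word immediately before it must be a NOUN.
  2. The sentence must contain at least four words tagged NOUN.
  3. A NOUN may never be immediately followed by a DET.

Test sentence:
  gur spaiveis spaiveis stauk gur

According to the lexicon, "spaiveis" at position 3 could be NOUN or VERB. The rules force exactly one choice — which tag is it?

Candidates per position — 1:gur {VERB,NOUN}; 2:spaiveis {NOUN,VERB}; 3:spaiveis {NOUN,VERB}; 4:stauk {VERB}; 5:gur {VERB,NOUN}.
If word 1 were VERB, no tagging could satisfy rule 2; so word 1 is NOUN.
If word 2 were VERB, no tagging could satisfy rule 2; so word 2 is NOUN.
If word 3 were VERB, no tagging could satisfy rule 2; so word 3 is NOUN.
If word 5 were VERB, no tagging could satisfy rule 2; so word 5 is NOUN.
So the tagging must be: NOUN NOUN NOUN VERB NOUN.
Rule-by-rule: rule 1 holds; rule 2 holds; rule 3 holds.

NOUN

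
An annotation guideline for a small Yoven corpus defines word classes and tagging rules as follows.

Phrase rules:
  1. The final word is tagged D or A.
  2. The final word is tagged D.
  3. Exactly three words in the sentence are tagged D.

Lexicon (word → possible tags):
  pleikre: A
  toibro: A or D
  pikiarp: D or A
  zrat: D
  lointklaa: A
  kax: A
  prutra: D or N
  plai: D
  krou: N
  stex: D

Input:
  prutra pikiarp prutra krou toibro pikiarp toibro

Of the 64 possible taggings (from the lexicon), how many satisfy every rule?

Candidates per position — 1:prutra {D,N}; 2:pikiarp {D,A}; 3:prutra {D,N}; 4:krou {N}; 5:toibro {A,D}; 6:pikiarp {D,A}; 7:toibro {A,D}.
There are 64 candidate sequences in total.
Checking each against the rules leaves 10 sequences.
Count = 10.

10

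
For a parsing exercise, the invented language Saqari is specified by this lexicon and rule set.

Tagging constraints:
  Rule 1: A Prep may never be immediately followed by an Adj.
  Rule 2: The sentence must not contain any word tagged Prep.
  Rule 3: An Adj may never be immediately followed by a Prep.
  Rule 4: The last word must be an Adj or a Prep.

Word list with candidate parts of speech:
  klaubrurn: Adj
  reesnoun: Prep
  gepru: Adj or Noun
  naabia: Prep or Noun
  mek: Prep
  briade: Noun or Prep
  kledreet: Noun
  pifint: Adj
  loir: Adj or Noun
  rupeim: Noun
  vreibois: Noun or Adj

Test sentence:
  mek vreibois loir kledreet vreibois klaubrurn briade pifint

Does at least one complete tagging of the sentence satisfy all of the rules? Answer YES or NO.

NO

Candidates per position — 1:mek {Prep}; 2:vreibois {Noun,Adj}; 3:loir {Adj,Noun}; 4:kledreet {Noun}; 5:vreibois {Noun,Adj}; 6:klaubrurn {Adj}; 7:briade {Noun,Prep}; 8:pifint {Adj}.
Rule 2 cannot be satisfied by any choice of tags from the lexicon.
So there is no consistent tagging.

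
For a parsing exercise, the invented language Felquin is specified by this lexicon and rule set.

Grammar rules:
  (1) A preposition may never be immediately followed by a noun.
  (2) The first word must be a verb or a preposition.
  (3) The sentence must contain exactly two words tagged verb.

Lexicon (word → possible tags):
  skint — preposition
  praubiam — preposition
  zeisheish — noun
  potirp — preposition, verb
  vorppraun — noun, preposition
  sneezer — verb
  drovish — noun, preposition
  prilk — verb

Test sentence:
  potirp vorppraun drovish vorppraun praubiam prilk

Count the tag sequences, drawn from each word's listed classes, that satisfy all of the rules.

4

Candidates per position — 1:potirp {preposition,verb}; 2:vorppraun {noun,preposition}; 3:drovish {noun,preposition}; 4:vorppraun {noun,preposition}; 5:praubiam {preposition}; 6:prilk {verb}.
There are 16 candidate sequences in total.
The sequences that satisfy every rule: verb noun noun noun preposition verb; verb noun noun preposition preposition verb; verb noun preposition preposition preposition verb; verb preposition preposition preposition preposition verb.
Count = 4.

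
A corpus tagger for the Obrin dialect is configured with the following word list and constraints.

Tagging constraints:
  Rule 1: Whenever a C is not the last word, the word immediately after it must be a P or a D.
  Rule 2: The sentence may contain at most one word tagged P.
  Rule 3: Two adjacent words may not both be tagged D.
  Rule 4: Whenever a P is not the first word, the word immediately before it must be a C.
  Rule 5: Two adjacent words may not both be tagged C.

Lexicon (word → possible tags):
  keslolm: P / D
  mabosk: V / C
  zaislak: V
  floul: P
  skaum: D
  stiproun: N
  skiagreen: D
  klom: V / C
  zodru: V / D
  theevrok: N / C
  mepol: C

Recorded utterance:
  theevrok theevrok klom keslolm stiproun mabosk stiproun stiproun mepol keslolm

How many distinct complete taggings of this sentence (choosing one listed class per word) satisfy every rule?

5

Candidates per position — 1:theevrok {N,C}; 2:theevrok {N,C}; 3:klom {V,C}; 4:keslolm {P,D}; 5:stiproun {N}; 6:mabosk {V,C}; 7:stiproun {N}; 8:stiproun {N}; 9:mepol {C}; 10:keslolm {P,D}.
There are 64 candidate sequences in total.
The sequences that satisfy every rule: N N V D N V N N C P; N N V D N V N N C D; N N C P N V N N C D; N N C D N V N N C P; N N C D N V N N C D.
Count = 5.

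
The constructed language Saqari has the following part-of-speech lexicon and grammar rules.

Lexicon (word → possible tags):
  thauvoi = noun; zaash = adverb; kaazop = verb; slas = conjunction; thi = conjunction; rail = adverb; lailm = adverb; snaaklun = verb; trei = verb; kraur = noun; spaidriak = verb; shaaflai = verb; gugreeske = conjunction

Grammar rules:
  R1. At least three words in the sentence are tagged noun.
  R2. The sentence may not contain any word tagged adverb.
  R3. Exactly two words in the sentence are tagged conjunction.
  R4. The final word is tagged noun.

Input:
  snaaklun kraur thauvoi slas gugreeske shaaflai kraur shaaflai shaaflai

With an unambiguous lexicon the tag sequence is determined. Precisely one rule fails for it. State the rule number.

Fixed tagging: verb noun noun conjunction conjunction verb noun verb verb.
Rule check: R1 holds, R2 holds, R3 holds, R4 violated.
Only rule 4 fails.

4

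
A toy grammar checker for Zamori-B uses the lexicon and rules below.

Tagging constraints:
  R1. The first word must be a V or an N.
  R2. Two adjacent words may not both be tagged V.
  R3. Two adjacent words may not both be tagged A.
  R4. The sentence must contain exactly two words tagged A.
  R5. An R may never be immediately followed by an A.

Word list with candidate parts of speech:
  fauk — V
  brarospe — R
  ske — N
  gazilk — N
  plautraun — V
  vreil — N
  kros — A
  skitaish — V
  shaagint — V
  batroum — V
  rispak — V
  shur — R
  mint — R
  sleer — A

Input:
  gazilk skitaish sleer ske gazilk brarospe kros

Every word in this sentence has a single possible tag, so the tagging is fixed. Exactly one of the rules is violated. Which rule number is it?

Fixed tagging: N V A N N R A.
Rule check: R1 pass, R2 pass, R3 pass, R4 pass, R5 fail.
Only rule 5 fails.

5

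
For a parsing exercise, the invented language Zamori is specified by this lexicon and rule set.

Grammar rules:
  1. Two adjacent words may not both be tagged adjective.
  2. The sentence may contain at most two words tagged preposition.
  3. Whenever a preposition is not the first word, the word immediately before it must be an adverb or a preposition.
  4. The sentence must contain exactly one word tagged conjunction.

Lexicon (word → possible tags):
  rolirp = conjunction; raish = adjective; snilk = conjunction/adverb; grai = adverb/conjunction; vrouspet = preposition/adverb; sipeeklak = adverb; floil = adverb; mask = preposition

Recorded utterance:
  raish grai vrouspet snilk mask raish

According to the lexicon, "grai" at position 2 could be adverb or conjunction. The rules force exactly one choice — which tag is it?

Candidates per position — 1:raish {adjective}; 2:grai {adverb,conjunction}; 3:vrouspet {preposition,adverb}; 4:snilk {conjunction,adverb}; 5:mask {preposition}; 6:raish {adjective}.
At position 4, choosing conjunction makes rule 3 impossible to satisfy; hence adverb.
At position 2, choosing adverb makes rule 4 impossible to satisfy; hence conjunction.
At position 3, choosing preposition makes rule 3 impossible to satisfy; hence adverb.
The only consistent sequence is: adjective conjunction adverb adverb preposition adjective.
Rule-by-rule: rule 1 satisfied; rule 2 satisfied; rule 3 satisfied; rule 4 satisfied.

conjunction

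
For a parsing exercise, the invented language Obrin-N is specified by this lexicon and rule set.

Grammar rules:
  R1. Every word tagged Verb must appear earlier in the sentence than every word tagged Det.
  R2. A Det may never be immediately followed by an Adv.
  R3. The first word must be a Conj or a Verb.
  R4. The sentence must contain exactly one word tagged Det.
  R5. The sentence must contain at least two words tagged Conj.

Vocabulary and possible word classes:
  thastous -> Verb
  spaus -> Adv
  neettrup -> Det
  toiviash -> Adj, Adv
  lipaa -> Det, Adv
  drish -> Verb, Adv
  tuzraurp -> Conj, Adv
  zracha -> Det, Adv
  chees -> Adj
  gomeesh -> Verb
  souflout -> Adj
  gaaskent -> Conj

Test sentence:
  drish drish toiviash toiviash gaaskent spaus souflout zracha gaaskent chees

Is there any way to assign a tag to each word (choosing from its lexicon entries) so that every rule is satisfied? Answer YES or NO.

Candidates per position — 1:drish {Verb,Adv}; 2:drish {Verb,Adv}; 3:toiviash {Adj,Adv}; 4:toiviash {Adj,Adv}; 5:gaaskent {Conj}; 6:spaus {Adv}; 7:souflout {Adj}; 8:zracha {Det,Adv}; 9:gaaskent {Conj}; 10:chees {Adj}.
One satisfying assignment: Verb Verb Adv Adv Conj Adv Adj Det Conj Adj.
Verifying each rule — rule 1 ok; rule 2 ok; rule 3 ok; rule 4 ok; rule 5 ok.

YES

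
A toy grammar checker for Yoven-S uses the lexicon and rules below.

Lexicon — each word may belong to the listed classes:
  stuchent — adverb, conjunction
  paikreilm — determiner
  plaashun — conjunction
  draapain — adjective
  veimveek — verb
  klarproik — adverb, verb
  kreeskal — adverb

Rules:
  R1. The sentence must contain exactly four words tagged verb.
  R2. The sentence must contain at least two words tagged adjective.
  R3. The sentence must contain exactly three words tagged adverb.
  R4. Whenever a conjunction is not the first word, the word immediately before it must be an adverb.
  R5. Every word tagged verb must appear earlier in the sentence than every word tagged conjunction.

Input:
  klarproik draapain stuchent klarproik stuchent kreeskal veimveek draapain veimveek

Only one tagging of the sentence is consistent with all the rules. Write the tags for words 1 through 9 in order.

verb adjective adverb verb adverb adverb verb adjective verb

Candidates per position — 1:klarproik {adverb,verb}; 2:draapain {adjective}; 3:stuchent {adverb,conjunction}; 4:klarproik {adverb,verb}; 5:stuchent {adverb,conjunction}; 6:kreeskal {adverb}; 7:veimveek {verb}; 8:draapain {adjective}; 9:veimveek {verb}.
If word 1 were adverb, no tagging could satisfy rule 1; so word 1 is verb.
If word 3 were conjunction, no tagging could satisfy rule 4; so word 3 is adverb.
If word 4 were adverb, no tagging could satisfy rule 1; so word 4 is verb.
If word 5 were conjunction, no tagging could satisfy rule 3; so word 5 is adverb.
The only consistent sequence is: verb adjective adverb verb adverb adverb verb adjective verb.
Check: rule 1 satisfied; rule 2 satisfied; rule 3 satisfied; rule 4 satisfied; rule 5 satisfied.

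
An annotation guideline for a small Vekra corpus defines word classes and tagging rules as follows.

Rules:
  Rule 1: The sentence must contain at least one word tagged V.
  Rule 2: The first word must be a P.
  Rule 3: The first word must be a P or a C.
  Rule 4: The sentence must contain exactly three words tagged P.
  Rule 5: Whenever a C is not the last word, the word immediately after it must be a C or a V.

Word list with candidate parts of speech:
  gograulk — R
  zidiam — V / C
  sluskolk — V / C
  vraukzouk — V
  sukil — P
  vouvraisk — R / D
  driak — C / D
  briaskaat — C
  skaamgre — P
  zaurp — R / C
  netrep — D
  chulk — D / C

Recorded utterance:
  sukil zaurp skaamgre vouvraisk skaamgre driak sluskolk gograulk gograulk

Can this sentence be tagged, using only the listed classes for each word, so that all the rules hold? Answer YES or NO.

Candidates per position — 1:sukil {P}; 2:zaurp {R,C}; 3:skaamgre {P}; 4:vouvraisk {R,D}; 5:skaamgre {P}; 6:driak {C,D}; 7:sluskolk {V,C}; 8:gograulk {R}; 9:gograulk {R}.
One satisfying assignment: P R P R P C V R R.
Rule-by-rule: rule 1 ok; rule 2 ok; rule 3 ok; rule 4 ok; rule 5 ok.

YES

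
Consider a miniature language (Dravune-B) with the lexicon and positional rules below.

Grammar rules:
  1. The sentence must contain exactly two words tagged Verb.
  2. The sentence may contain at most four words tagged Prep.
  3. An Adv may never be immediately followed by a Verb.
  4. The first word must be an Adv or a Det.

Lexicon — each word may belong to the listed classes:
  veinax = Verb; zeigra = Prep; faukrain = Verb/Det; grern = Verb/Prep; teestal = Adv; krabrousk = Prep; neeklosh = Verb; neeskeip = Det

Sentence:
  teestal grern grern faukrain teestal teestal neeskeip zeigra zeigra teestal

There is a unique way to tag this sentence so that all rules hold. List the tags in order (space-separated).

Candidates per position — 1:teestal {Adv}; 2:grern {Verb,Prep}; 3:grern {Verb,Prep}; 4:faukrain {Verb,Det}; 5:teestal {Adv}; 6:teestal {Adv}; 7:neeskeip {Det}; 8:zeigra {Prep}; 9:zeigra {Prep}; 10:teestal {Adv}.
Word 2 cannot be Verb — rule 3 would then fail for every completion. It is Prep.
Word 3 cannot be Prep — rule 1 would then fail for every completion. It is Verb.
Word 4 cannot be Det — rule 1 would then fail for every completion. It is Verb.
The unique satisfying tagging is: Adv Prep Verb Verb Adv Adv Det Prep Prep Adv.
Rule-by-rule: rule 1 ok; rule 2 ok; rule 3 ok; rule 4 ok.

Adv Prep Verb Verb Adv Adv Det Prep Prep Adv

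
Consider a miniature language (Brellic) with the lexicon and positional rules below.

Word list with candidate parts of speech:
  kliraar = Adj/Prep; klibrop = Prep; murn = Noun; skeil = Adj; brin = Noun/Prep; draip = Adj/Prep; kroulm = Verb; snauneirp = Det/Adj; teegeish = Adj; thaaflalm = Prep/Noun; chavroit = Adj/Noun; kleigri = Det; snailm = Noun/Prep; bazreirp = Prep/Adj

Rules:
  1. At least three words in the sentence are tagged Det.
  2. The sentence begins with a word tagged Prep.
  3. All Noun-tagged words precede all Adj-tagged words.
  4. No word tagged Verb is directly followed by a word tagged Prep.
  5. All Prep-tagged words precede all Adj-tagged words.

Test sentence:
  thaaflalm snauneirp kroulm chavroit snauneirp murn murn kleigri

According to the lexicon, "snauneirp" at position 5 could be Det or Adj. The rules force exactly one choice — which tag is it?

Candidates per position — 1:thaaflalm {Prep,Noun}; 2:snauneirp {Det,Adj}; 3:kroulm {Verb}; 4:chavroit {Adj,Noun}; 5:snauneirp {Det,Adj}; 6:murn {Noun}; 7:murn {Noun}; 8:kleigri {Det}.
Word 1 cannot be Noun — rule 2 would then fail for every completion. It is Prep.
Word 2 cannot be Adj — rule 1 would then fail for every completion. It is Det.
Word 4 cannot be Adj — rule 3 would then fail for every completion. It is Noun.
Word 5 cannot be Adj — rule 1 would then fail for every completion. It is Det.
That leaves exactly one tagging: Prep Det Verb Noun Det Noun Noun Det.
Check: rule 1 satisfied; rule 2 satisfied; rule 3 satisfied; rule 4 satisfied; rule 5 satisfied.

Det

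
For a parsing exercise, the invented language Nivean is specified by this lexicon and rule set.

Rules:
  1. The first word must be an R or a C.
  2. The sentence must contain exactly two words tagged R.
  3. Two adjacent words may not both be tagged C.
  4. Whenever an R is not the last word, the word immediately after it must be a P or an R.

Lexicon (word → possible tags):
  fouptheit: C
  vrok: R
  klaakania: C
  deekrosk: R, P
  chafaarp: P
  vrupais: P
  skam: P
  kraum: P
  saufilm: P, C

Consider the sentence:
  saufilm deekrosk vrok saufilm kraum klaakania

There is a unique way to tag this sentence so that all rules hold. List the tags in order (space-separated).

C R R P P C

Candidates per position — 1:saufilm {P,C}; 2:deekrosk {R,P}; 3:vrok {R}; 4:saufilm {P,C}; 5:kraum {P}; 6:klaakania {C}.
Position 1: tagging it P would leave rule 1 unsatisfiable, so it must be C.
Position 2: tagging it P would leave rule 2 unsatisfiable, so it must be R.
Position 4: tagging it C would leave rule 4 unsatisfiable, so it must be P.
The unique satisfying tagging is: C R R P P C.
Rule-by-rule: rule 1 ✓; rule 2 ✓; rule 3 ✓; rule 4 ✓.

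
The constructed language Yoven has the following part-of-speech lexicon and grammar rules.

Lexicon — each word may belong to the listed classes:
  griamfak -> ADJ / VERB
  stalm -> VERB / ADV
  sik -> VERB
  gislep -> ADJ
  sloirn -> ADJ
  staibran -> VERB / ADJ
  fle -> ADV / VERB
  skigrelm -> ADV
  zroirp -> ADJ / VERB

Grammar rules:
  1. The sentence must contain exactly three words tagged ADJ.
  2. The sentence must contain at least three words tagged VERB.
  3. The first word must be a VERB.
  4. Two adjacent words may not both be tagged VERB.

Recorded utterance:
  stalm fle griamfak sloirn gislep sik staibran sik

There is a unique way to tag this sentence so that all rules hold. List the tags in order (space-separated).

VERB ADV VERB ADJ ADJ VERB ADJ VERB

Candidates per position — 1:stalm {VERB,ADV}; 2:fle {ADV,VERB}; 3:griamfak {ADJ,VERB}; 4:sloirn {ADJ}; 5:gislep {ADJ}; 6:sik {VERB}; 7:staibran {VERB,ADJ}; 8:sik {VERB}.
If word 1 were ADV, no tagging could satisfy rule 3; so word 1 is VERB.
If word 2 were VERB, no tagging could satisfy rule 4; so word 2 is ADV.
If word 7 were VERB, no tagging could satisfy rule 4; so word 7 is ADJ.
If word 3 were ADJ, no tagging could satisfy rule 1; so word 3 is VERB.
The unique satisfying tagging is: VERB ADV VERB ADJ ADJ VERB ADJ VERB.
Checking: rule 1 ok; rule 2 ok; rule 3 ok; rule 4 ok.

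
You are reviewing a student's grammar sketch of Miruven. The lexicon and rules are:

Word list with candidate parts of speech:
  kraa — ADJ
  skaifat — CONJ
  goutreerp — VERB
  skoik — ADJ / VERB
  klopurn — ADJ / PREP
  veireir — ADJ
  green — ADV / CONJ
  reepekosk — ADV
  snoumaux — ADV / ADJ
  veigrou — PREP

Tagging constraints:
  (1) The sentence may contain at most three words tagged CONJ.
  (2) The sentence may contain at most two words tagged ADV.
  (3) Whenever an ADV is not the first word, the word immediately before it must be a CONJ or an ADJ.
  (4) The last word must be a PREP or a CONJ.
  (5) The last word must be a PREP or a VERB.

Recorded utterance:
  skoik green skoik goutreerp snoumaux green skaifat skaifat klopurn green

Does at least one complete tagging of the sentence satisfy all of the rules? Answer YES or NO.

NO

Candidates per position — 1:skoik {ADJ,VERB}; 2:green {ADV,CONJ}; 3:skoik {ADJ,VERB}; 4:goutreerp {VERB}; 5:snoumaux {ADV,ADJ}; 6:green {ADV,CONJ}; 7:skaifat {CONJ}; 8:skaifat {CONJ}; 9:klopurn {ADJ,PREP}; 10:green {ADV,CONJ}.
Rule 5 cannot be satisfied by any choice of tags from the lexicon.
So there is no consistent tagging.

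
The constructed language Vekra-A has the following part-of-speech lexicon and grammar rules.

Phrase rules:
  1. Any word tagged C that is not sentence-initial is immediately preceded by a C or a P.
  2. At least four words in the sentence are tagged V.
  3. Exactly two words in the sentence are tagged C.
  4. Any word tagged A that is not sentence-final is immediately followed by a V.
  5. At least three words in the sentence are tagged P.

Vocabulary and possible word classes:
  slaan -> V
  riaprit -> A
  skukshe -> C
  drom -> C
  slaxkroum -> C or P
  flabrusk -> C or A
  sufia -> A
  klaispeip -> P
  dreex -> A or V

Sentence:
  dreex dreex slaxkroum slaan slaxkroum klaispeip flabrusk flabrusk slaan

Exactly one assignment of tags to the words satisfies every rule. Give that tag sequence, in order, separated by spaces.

V V P V P P C C V

Candidates per position — 1:dreex {A,V}; 2:dreex {A,V}; 3:slaxkroum {C,P}; 4:slaan {V}; 5:slaxkroum {C,P}; 6:klaispeip {P}; 7:flabrusk {C,A}; 8:flabrusk {C,A}; 9:slaan {V}.
If word 1 were A, no tagging could satisfy rule 2; so word 1 is V.
If word 2 were A, no tagging could satisfy rule 2; so word 2 is V.
If word 3 were C, no tagging could satisfy rule 1; so word 3 is P.
If word 5 were C, no tagging could satisfy rule 1; so word 5 is P.
If word 7 were A, no tagging could satisfy rule 3; so word 7 is C.
If word 8 were A, no tagging could satisfy rule 3; so word 8 is C.
The unique satisfying tagging is: V V P V P P C C V.
Check: rule 1 holds; rule 2 holds; rule 3 holds; rule 4 holds; rule 5 holds.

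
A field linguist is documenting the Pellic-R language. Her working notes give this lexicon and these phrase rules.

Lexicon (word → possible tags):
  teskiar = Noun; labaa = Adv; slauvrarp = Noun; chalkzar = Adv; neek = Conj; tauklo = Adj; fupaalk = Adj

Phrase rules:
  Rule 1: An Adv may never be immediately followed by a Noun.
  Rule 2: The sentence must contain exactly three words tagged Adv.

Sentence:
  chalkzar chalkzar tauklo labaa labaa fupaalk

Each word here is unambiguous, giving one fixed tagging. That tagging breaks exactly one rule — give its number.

Fixed tagging: Adv Adv Adj Adv Adv Adj.
Rule check: R1 pass, R2 fail.
Only rule 2 fails.

2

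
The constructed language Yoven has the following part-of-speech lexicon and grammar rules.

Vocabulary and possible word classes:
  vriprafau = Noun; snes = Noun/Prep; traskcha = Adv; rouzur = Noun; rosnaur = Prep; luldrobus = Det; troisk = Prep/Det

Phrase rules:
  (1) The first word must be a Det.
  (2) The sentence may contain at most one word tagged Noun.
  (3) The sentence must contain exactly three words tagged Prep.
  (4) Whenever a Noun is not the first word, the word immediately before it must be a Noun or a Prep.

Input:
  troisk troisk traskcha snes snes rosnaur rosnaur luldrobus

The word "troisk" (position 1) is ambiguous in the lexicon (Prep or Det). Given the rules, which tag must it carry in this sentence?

Det

Candidates per position — 1:troisk {Prep,Det}; 2:troisk {Prep,Det}; 3:traskcha {Adv}; 4:snes {Noun,Prep}; 5:snes {Noun,Prep}; 6:rosnaur {Prep}; 7:rosnaur {Prep}; 8:luldrobus {Det}.
Position 1: Prep is ruled out by rule 1; that leaves Det.
Position 4: Noun is ruled out by rule 4; that leaves Prep.
Position 5: Prep is ruled out by rule 3; that leaves Noun.
Position 2: Prep is ruled out by rule 3; that leaves Det.
The only consistent sequence is: Det Det Adv Prep Noun Prep Prep Det.
Rule-by-rule: rule 1 satisfied; rule 2 satisfied; rule 3 satisfied; rule 4 satisfied.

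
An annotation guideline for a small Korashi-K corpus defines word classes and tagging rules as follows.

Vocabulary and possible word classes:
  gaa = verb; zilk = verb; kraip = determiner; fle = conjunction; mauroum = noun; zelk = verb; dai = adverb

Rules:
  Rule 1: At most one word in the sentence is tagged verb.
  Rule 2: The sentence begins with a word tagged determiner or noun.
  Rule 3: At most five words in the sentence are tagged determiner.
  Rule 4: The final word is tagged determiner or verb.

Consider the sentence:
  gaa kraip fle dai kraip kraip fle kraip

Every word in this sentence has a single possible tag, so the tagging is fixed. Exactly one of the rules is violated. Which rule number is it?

Fixed tagging: verb determiner conjunction adverb determiner determiner conjunction determiner.
Rule check: R1 pass, R2 fail, R3 pass, R4 pass.
Only rule 2 fails.

2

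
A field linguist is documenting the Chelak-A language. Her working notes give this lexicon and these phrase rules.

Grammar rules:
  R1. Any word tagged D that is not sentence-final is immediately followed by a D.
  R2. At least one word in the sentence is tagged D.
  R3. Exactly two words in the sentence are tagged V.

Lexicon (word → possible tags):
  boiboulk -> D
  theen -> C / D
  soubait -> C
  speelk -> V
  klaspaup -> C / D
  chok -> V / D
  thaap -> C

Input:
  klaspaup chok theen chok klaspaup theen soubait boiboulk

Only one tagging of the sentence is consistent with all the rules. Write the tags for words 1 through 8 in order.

C V C V C C C D

Candidates per position — 1:klaspaup {C,D}; 2:chok {V,D}; 3:theen {C,D}; 4:chok {V,D}; 5:klaspaup {C,D}; 6:theen {C,D}; 7:soubait {C}; 8:boiboulk {D}.
Position 1: D is ruled out by rule 1; that leaves C.
Position 2: D is ruled out by rule 1; that leaves V.
Position 3: D is ruled out by rule 1; that leaves C.
Position 4: D is ruled out by rule 1; that leaves V.
Position 5: D is ruled out by rule 1; that leaves C.
Position 6: D is ruled out by rule 1; that leaves C.
So the tagging must be: C V C V C C C D.
Verifying each rule — rule 1 holds; rule 2 holds; rule 3 holds.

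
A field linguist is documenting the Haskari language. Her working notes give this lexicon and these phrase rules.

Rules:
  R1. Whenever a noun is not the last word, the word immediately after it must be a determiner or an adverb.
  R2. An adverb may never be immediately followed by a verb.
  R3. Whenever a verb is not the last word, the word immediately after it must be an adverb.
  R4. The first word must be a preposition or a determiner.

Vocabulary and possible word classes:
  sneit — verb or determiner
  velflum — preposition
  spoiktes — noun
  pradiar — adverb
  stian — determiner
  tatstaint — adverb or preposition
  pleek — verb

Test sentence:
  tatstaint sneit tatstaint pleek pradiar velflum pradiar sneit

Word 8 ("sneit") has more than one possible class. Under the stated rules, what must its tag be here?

determiner

Candidates per position — 1:tatstaint {adverb,preposition}; 2:sneit {verb,determiner}; 3:tatstaint {adverb,preposition}; 4:pleek {verb}; 5:pradiar {adverb}; 6:velflum {preposition}; 7:pradiar {adverb}; 8:sneit {verb,determiner}.
Position 1: adverb is ruled out by rule 4; that leaves preposition.
Position 3: adverb is ruled out by rule 2; that leaves preposition.
Position 8: verb is ruled out by rule 2; that leaves determiner.
Position 2: verb is ruled out by rule 3; that leaves determiner.
The only consistent sequence is: preposition determiner preposition verb adverb preposition adverb determiner.
Check: rule 1 ok; rule 2 ok; rule 3 ok; rule 4 ok.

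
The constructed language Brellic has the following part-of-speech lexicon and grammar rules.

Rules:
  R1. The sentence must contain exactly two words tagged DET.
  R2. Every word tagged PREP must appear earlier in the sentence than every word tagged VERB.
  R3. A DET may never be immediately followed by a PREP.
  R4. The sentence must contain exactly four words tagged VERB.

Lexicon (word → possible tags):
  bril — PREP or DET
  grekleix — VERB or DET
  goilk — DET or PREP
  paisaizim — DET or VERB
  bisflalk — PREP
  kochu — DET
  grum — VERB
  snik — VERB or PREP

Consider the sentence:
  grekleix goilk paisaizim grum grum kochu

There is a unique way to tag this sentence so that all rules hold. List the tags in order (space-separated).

Candidates per position — 1:grekleix {VERB,DET}; 2:goilk {DET,PREP}; 3:paisaizim {DET,VERB}; 4:grum {VERB}; 5:grum {VERB}; 6:kochu {DET}.
At position 1, choosing DET makes rule 4 impossible to satisfy; hence VERB.
At position 2, choosing PREP makes rule 2 impossible to satisfy; hence DET.
At position 3, choosing DET makes rule 1 impossible to satisfy; hence VERB.
That leaves exactly one tagging: VERB DET VERB VERB VERB DET.
Verifying each rule — rule 1 holds; rule 2 holds; rule 3 holds; rule 4 holds.

VERB DET VERB VERB VERB DET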